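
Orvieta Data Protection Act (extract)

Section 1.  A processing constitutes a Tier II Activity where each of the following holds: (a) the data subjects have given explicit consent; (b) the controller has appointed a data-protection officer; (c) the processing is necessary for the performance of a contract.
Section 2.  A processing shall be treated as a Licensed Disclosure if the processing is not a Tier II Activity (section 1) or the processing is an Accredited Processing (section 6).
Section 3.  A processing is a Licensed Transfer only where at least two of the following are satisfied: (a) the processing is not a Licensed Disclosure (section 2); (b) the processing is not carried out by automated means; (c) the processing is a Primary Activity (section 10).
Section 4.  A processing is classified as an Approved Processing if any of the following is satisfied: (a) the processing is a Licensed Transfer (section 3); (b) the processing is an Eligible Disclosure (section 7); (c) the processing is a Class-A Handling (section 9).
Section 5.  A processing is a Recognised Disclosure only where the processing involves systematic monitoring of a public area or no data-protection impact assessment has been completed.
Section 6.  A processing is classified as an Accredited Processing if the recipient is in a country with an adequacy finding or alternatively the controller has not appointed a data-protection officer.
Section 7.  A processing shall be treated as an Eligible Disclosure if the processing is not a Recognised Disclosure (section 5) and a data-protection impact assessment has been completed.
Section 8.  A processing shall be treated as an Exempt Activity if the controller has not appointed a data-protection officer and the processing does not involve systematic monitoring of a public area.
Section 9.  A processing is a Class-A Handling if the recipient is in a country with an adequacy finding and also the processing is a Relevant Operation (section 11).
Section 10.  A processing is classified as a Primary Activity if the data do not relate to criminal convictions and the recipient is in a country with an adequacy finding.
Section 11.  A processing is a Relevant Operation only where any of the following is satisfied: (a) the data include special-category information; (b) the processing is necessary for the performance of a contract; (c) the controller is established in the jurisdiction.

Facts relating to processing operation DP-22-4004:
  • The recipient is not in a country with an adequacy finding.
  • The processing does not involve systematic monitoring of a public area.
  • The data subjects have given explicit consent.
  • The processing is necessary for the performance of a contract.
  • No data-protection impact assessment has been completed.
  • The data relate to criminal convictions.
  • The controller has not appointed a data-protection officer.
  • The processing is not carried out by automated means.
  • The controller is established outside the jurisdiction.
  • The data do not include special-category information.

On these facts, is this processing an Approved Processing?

section 1 — Tier II Activity: [the data subjects have given explicit consent? yes] AND [the controller has appointed a data-protection officer? no] AND [the processing is necessary for the performance of a contract? yes] → not satisfied.
section 6 — Accredited Processing: [the recipient is in a country with an adequacy finding? no] OR [the controller has not appointed a data-protection officer? yes] → satisfied.
section 2 — Licensed Disclosure: [not a Tier II Activity (section 1)? yes] OR [Accredited Processing (section 6)? yes] → satisfied.
section 10 — Primary Activity: [the data do not relate to criminal convictions? no] AND [the recipient is in a country with an adequacy finding? no] → not satisfied.
section 3 — Licensed Transfer: not a Licensed Disclosure (section 2)? no; the processing is not carried out by automated means? yes; Primary Activity (section 10)? no — 1 of 3 hold (need ≥2) → not satisfied.
section 5 — Recognised Disclosure: [the processing involves systematic monitoring of a public area? no] OR [no data-protection impact assessment has been completed? yes] → satisfied.
section 7 — Eligible Disclosure: [not a Recognised Disclosure (section 5)? no] AND [a data-protection impact assessment has been completed? no] → not satisfied.
section 11 — Relevant Operation: [the data include special-category information? no] OR [the processing is necessary for the performance of a contract? yes] OR [the controller is established in the jurisdiction? no] → satisfied.
section 9 — Class-A Handling: [the recipient is in a country with an adequacy finding? no] AND [Relevant Operation (section 11)? yes] → not satisfied.
section 4 — Approved Processing: [Licensed Transfer (section 3)? no] OR [Eligible Disclosure (section 7)? no] OR [Class-A Handling (section 9)? no] → not satisfied.

No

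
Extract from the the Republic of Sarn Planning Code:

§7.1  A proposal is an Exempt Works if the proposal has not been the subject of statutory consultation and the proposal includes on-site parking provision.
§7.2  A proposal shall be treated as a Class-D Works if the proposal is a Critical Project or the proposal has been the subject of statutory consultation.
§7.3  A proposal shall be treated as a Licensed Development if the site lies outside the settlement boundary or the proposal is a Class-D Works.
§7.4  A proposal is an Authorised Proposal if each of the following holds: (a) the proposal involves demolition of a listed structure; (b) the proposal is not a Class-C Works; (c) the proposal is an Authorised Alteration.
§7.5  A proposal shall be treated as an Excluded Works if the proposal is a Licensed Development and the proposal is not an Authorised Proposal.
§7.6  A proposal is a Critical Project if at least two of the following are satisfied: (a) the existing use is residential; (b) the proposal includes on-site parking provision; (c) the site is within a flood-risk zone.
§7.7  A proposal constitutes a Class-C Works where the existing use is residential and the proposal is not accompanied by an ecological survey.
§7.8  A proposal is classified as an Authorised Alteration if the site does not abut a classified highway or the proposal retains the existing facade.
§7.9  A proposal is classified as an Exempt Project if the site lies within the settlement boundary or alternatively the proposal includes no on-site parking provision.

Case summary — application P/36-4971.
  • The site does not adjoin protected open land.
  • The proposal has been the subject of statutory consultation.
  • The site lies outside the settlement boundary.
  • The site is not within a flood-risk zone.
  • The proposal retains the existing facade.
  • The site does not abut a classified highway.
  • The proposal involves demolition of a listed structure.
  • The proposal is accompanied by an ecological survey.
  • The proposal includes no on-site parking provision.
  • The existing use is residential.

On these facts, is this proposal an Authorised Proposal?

Yes

Under §7.7: the existing use is residential? yes; and the proposal is not accompanied by an ecological survey? no. So the proposal is not a Class-C Works.
Under §7.8: the site does not abut a classified highway? yes; or the proposal retains the existing facade? yes. So the proposal is an Authorised Alteration.
Under §7.4: the proposal involves demolition of a listed structure? yes; and not a Class-C Works (§7.7)? yes; and Authorised Alteration (§7.8)? yes. So the proposal is an Authorised Proposal.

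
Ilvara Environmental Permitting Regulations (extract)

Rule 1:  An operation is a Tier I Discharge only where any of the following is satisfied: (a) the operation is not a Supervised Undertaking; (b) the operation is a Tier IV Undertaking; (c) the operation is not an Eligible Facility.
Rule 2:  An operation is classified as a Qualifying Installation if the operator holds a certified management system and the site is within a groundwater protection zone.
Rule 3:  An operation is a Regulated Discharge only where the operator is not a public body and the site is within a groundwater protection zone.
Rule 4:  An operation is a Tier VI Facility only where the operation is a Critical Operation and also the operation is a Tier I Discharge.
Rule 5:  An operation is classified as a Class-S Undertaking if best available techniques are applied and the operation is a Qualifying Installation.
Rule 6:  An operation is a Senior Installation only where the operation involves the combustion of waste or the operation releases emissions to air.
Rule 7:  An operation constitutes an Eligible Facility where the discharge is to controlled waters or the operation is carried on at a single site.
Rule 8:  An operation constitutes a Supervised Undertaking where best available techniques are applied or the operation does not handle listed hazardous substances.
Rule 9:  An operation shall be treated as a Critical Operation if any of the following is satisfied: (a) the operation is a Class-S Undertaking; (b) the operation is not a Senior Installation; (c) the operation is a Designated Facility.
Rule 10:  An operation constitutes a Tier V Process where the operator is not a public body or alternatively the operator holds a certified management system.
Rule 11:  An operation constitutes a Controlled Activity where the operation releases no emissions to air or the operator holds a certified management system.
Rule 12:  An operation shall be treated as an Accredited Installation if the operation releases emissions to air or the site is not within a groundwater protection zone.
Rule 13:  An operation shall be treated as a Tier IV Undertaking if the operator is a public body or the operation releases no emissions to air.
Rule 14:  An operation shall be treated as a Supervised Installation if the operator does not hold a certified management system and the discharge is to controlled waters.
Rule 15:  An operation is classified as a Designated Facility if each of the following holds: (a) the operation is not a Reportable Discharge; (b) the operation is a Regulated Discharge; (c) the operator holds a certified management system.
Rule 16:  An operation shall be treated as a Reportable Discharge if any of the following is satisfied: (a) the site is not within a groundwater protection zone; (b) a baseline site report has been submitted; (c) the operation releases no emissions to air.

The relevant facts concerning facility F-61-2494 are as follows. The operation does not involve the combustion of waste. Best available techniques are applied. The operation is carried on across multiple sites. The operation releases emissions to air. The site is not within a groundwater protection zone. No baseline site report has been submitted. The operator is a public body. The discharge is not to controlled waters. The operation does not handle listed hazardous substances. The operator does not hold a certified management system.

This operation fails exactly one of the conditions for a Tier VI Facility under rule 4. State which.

rule 2 — Qualifying Installation: [the operator holds a certified management system? no] AND [the site is within a groundwater protection zone? no] → not satisfied.
rule 5 — Class-S Undertaking: [best available techniques are applied? yes] AND [Qualifying Installation (rule 2)? no] → not satisfied.
rule 6 — Senior Installation: [the operation involves the combustion of waste? no] OR [the operation releases emissions to air? yes] → satisfied.
rule 16 — Reportable Discharge: [the site is not within a groundwater protection zone? yes] OR [a baseline site report has been submitted? no] OR [the operation releases no emissions to air? no] → satisfied.
rule 3 — Regulated Discharge: [the operator is not a public body? no] AND [the site is within a groundwater protection zone? no] → not satisfied.
rule 15 — Designated Facility: [not a Reportable Discharge (rule 16)? no] AND [Regulated Discharge (rule 3)? no] AND [the operator holds a certified management system? no] → not satisfied.
rule 9 — Critical Operation: [Class-S Undertaking (rule 5)? no] OR [not a Senior Installation (rule 6)? no] OR [Designated Facility (rule 15)? no] → not satisfied.
rule 8 — Supervised Undertaking: [best available techniques are applied? yes] OR [the operation does not handle listed hazardous substances? yes] → satisfied.
rule 13 — Tier IV Undertaking: [the operator is a public body? yes] OR [the operation releases no emissions to air? no] → satisfied.
rule 7 — Eligible Facility: [the discharge is to controlled waters? no] OR [the operation is carried on at a single site? no] → not satisfied.
rule 1 — Tier I Discharge: [not a Supervised Undertaking (rule 8)? no] OR [Tier IV Undertaking (rule 13)? yes] OR [not an Eligible Facility (rule 7)? yes] → satisfied.
rule 4 — Tier VI Facility: [Critical Operation (rule 9)? no] AND [Tier I Discharge (rule 1)? yes] → not satisfied.

Critical Operation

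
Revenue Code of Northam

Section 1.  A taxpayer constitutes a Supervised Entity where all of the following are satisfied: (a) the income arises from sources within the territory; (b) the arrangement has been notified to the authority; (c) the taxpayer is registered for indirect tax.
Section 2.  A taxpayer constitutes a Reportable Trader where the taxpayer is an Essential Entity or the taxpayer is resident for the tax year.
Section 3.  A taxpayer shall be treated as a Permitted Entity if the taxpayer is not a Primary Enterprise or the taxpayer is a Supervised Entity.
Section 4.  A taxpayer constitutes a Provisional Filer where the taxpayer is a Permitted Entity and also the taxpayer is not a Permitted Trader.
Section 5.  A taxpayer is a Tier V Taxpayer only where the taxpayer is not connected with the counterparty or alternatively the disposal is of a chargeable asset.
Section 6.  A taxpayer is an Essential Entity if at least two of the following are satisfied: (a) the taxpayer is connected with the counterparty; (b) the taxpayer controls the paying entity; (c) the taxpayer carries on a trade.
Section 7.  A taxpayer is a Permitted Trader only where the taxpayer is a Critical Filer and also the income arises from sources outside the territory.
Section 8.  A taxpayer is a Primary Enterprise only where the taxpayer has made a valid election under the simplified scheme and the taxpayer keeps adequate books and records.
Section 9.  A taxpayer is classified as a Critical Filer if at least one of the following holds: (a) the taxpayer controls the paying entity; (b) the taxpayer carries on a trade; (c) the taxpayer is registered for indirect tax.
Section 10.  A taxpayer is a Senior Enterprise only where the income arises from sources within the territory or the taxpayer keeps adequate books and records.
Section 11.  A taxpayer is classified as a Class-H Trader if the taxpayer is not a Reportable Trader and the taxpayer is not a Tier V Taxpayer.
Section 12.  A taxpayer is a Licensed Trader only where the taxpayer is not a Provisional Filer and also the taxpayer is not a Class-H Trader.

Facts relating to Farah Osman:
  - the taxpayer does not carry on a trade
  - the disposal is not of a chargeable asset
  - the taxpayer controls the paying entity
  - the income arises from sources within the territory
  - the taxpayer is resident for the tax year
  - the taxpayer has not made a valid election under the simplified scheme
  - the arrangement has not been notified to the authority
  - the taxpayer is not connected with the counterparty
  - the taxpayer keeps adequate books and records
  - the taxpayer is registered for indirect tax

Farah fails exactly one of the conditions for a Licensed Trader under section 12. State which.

Provisional Filer

Under section 8: the taxpayer has made a valid election under the simplified scheme? no; and the taxpayer keeps adequate books and records? yes. So the taxpayer is not a Primary Enterprise.
Under section 1: the income arises from sources within the territory? yes; and the arrangement has been notified to the authority? no; and the taxpayer is registered for indirect tax? yes. So the taxpayer is not a Supervised Entity.
Under section 3: not a Primary Enterprise (section 8)? yes; or Supervised Entity (section 1)? no. So the taxpayer is a Permitted Entity.
Under section 9: the taxpayer controls the paying entity? yes; or the taxpayer carries on a trade? no; or the taxpayer is registered for indirect tax? yes. So the taxpayer is a Critical Filer.
Under section 7: Critical Filer (section 9)? yes; and the income arises from sources outside the territory? no. So the taxpayer is not a Permitted Trader.
Under section 4: Permitted Entity (section 3)? yes; and not a Permitted Trader (section 7)? yes. So the taxpayer is a Provisional Filer.
Under section 6: the taxpayer is connected with the counterparty? no; the taxpayer controls the paying entity? yes; the taxpayer carries on a trade? no — 1 of 3 hold (need ≥2) → not satisfied.
Under section 2: Essential Entity (section 6)? no; or the taxpayer is resident for the tax year? yes. So the taxpayer is a Reportable Trader.
Under section 5: the taxpayer is not connected with the counterparty? yes; or the disposal is of a chargeable asset? no. So the taxpayer is a Tier V Taxpayer.
Under section 11: not a Reportable Trader (section 2)? no; and not a Tier V Taxpayer (section 5)? no. So the taxpayer is not a Class-H Trader.
Under section 12: not a Provisional Filer (section 4)? no; and not a Class-H Trader (section 11)? yes. So the taxpayer is not a Licensed Trader.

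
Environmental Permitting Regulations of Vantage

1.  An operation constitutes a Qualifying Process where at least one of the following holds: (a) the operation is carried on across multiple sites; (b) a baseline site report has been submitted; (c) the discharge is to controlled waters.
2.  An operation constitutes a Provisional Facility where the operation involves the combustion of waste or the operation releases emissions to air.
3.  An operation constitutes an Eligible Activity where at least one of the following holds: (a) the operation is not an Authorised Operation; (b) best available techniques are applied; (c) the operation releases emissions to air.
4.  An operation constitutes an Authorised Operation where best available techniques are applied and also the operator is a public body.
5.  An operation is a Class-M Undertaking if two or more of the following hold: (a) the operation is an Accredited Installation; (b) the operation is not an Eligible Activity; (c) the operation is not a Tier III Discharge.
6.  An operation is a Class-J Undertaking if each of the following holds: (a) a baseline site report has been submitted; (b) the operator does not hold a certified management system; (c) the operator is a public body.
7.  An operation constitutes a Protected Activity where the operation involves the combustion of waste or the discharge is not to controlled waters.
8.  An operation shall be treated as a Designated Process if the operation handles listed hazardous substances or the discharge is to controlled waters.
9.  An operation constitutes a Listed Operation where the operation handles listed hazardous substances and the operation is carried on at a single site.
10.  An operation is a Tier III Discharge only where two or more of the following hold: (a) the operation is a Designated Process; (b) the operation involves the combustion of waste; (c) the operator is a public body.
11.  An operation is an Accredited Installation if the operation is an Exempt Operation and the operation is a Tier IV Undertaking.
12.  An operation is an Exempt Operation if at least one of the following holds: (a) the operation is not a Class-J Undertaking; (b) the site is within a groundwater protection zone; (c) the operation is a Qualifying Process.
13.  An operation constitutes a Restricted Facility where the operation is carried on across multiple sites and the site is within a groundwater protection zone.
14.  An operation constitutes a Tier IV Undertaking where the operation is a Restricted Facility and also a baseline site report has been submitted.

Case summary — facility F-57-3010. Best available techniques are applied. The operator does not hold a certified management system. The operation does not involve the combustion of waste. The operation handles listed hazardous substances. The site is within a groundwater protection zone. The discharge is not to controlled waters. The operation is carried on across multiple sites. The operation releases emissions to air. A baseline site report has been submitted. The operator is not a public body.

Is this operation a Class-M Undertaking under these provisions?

paragraph 6 — Class-J Undertaking: [a baseline site report has been submitted? yes] AND [the operator does not hold a certified management system? yes] AND [the operator is a public body? no] → not satisfied.
paragraph 1 — Qualifying Process: [the operation is carried on across multiple sites? yes] OR [a baseline site report has been submitted? yes] OR [the discharge is to controlled waters? no] → satisfied.
paragraph 12 — Exempt Operation: [not a Class-J Undertaking (paragraph 6)? yes] OR [the site is within a groundwater protection zone? yes] OR [Qualifying Process (paragraph 1)? yes] → satisfied.
paragraph 13 — Restricted Facility: [the operation is carried on across multiple sites? yes] AND [the site is within a groundwater protection zone? yes] → satisfied.
paragraph 14 — Tier IV Undertaking: [Restricted Facility (paragraph 13)? yes] AND [a baseline site report has been submitted? yes] → satisfied.
paragraph 11 — Accredited Installation: [Exempt Operation (paragraph 12)? yes] AND [Tier IV Undertaking (paragraph 14)? yes] → satisfied.
paragraph 4 — Authorised Operation: [best available techniques are applied? yes] AND [the operator is a public body? no] → not satisfied.
paragraph 3 — Eligible Activity: [not an Authorised Operation (paragraph 4)? yes] OR [best available techniques are applied? yes] OR [the operation releases emissions to air? yes] → satisfied.
paragraph 8 — Designated Process: [the operation handles listed hazardous substances? yes] OR [the discharge is to controlled waters? no] → satisfied.
paragraph 10 — Tier III Discharge: Designated Process (paragraph 8)? yes; the operation involves the combustion of waste? no; the operator is a public body? no — 1 of 3 hold (need ≥2) → not satisfied.
paragraph 5 — Class-M Undertaking: Accredited Installation (paragraph 11)? yes; not an Eligible Activity (paragraph 3)? no; not a Tier III Discharge (paragraph 10)? yes — 2 of 3 hold (need ≥2) → satisfied.

Yes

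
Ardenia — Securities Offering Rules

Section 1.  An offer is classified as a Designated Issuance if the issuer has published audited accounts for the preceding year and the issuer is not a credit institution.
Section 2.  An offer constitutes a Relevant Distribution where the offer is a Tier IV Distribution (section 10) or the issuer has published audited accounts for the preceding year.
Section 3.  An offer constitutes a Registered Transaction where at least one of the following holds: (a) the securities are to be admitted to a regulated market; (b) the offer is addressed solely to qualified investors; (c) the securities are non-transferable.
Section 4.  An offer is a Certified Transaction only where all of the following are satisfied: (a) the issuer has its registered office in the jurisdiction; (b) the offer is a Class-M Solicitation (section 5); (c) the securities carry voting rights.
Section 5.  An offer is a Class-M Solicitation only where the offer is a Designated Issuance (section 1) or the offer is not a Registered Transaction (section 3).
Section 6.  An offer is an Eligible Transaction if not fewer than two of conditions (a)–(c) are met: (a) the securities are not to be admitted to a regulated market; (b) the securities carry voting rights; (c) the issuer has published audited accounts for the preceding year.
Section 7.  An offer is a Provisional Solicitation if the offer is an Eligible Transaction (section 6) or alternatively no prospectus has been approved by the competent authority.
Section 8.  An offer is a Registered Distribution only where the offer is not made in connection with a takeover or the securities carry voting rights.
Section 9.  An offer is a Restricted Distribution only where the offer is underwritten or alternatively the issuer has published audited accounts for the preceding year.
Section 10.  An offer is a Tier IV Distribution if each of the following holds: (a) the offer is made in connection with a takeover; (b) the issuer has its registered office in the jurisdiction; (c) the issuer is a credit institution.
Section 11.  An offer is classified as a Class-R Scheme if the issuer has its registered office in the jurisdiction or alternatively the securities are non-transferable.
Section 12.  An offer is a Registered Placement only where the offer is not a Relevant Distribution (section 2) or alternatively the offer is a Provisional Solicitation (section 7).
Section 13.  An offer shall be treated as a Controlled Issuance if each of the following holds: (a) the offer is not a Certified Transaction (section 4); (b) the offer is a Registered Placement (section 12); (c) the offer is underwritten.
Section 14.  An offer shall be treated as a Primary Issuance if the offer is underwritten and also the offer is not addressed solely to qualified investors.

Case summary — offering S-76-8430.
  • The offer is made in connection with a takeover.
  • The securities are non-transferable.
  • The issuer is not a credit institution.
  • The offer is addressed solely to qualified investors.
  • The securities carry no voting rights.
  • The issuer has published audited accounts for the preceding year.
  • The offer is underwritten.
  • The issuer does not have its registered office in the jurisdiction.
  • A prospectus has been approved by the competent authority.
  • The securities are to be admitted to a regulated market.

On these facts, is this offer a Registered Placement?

Under section 10: the offer is made in connection with a takeover? yes; and the issuer has its registered office in the jurisdiction? no; and the issuer is a credit institution? no. So the offer is not a Tier IV Distribution.
Under section 2: Tier IV Distribution (section 10)? no; or the issuer has published audited accounts for the preceding year? yes. So the offer is a Relevant Distribution.
Under section 6: the securities are not to be admitted to a regulated market? no; the securities carry voting rights? no; the issuer has published audited accounts for the preceding year? yes — 1 of 3 hold (need ≥2) → not satisfied.
Under section 7: Eligible Transaction (section 6)? no; or no prospectus has been approved by the competent authority? no. So the offer is not a Provisional Solicitation.
Under section 12: not a Relevant Distribution (section 2)? no; or Provisional Solicitation (section 7)? no. So the offer is not a Registered Placement.

No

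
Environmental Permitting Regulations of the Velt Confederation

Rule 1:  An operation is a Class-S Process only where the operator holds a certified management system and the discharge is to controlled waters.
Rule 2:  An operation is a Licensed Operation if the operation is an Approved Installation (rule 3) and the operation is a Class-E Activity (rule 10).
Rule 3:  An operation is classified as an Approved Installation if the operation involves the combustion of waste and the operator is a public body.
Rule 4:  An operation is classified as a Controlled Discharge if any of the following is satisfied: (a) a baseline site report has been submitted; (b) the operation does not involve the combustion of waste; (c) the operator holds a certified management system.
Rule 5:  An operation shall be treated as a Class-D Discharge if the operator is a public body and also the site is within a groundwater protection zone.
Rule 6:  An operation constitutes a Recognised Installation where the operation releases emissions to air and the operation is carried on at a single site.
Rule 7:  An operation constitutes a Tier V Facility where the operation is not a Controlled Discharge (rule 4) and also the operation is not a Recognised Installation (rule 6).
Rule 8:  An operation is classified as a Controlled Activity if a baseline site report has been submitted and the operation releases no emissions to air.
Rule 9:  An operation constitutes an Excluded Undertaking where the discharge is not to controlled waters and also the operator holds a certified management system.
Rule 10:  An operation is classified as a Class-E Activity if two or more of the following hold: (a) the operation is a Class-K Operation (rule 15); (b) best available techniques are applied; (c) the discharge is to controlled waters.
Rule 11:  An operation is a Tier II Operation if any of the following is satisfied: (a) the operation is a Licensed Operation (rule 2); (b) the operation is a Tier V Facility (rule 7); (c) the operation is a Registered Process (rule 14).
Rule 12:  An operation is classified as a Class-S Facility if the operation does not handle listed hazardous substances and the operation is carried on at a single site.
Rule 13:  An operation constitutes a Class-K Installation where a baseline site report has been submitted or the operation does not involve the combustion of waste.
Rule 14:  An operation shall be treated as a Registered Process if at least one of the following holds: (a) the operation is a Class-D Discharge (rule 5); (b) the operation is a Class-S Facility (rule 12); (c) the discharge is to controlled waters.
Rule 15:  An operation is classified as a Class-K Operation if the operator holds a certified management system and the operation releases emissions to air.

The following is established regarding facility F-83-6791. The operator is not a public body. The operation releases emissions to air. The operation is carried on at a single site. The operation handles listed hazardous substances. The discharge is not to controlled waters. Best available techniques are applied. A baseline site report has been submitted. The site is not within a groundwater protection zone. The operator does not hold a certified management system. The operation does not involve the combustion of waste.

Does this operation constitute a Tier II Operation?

rule 3 — Approved Installation: [the operation involves the combustion of waste? no] AND [the operator is a public body? no] → not satisfied.
rule 15 — Class-K Operation: [the operator holds a certified management system? no] AND [the operation releases emissions to air? yes] → not satisfied.
rule 10 — Class-E Activity: Class-K Operation (rule 15)? no; best available techniques are applied? yes; the discharge is to controlled waters? no — 1 of 3 hold (need ≥2) → not satisfied.
rule 2 — Licensed Operation: [Approved Installation (rule 3)? no] AND [Class-E Activity (rule 10)? no] → not satisfied.
rule 4 — Controlled Discharge: [a baseline site report has been submitted? yes] OR [the operation does not involve the combustion of waste? yes] OR [the operator holds a certified management system? no] → satisfied.
rule 6 — Recognised Installation: [the operation releases emissions to air? yes] AND [the operation is carried on at a single site? yes] → satisfied.
rule 7 — Tier V Facility: [not a Controlled Discharge (rule 4)? no] AND [not a Recognised Installation (rule 6)? no] → not satisfied.
rule 5 — Class-D Discharge: [the operator is a public body? no] AND [the site is within a groundwater protection zone? no] → not satisfied.
rule 12 — Class-S Facility: [the operation does not handle listed hazardous substances? no] AND [the operation is carried on at a single site? yes] → not satisfied.
rule 14 — Registered Process: [Class-D Discharge (rule 5)? no] OR [Class-S Facility (rule 12)? no] OR [the discharge is to controlled waters? no] → not satisfied.
rule 11 — Tier II Operation: [Licensed Operation (rule 2)? no] OR [Tier V Facility (rule 7)? no] OR [Registered Process (rule 14)? no] → not satisfied.

No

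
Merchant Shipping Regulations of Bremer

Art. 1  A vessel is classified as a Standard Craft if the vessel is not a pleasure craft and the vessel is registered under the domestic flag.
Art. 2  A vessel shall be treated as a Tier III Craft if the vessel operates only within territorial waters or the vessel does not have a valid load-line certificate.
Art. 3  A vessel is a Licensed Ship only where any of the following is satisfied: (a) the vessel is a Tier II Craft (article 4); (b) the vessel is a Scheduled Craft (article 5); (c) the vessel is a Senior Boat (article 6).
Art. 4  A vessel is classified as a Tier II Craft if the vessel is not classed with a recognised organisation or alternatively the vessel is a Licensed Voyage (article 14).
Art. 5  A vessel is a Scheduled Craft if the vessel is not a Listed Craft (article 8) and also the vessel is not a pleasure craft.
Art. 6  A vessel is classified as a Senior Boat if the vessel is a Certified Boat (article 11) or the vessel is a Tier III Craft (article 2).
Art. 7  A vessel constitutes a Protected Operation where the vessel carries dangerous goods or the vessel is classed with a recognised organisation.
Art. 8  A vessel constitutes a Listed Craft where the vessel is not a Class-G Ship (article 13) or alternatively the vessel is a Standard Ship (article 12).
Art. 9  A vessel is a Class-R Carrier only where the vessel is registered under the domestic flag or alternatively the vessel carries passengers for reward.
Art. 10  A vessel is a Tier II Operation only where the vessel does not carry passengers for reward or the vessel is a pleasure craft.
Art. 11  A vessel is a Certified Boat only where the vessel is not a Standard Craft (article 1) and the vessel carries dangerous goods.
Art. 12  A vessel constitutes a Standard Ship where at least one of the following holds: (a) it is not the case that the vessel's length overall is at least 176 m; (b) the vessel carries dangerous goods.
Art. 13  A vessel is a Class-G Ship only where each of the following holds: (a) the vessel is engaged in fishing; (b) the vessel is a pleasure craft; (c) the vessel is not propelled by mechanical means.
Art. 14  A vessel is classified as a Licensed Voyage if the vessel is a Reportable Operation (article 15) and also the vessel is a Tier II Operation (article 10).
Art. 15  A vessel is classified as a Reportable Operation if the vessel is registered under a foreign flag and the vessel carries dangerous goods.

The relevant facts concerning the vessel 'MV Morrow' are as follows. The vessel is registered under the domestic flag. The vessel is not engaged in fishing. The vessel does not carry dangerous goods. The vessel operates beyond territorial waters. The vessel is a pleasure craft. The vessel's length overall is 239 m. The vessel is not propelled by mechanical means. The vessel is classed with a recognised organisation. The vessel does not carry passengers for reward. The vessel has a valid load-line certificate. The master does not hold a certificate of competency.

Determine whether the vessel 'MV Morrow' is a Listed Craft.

Yes

article 13 — Class-G Ship: [the vessel is engaged in fishing? no] AND [the vessel is a pleasure craft? yes] AND [the vessel is not propelled by mechanical means? yes] → not satisfied.
article 12 — Standard Ship: [vessel's length overall: 239 m ≥ 176 m? yes, so negated condition no] OR [the vessel carries dangerous goods? no] → not satisfied.
article 8 — Listed Craft: [not a Class-G Ship (article 13)? yes] OR [Standard Ship (article 12)? no] → satisfied.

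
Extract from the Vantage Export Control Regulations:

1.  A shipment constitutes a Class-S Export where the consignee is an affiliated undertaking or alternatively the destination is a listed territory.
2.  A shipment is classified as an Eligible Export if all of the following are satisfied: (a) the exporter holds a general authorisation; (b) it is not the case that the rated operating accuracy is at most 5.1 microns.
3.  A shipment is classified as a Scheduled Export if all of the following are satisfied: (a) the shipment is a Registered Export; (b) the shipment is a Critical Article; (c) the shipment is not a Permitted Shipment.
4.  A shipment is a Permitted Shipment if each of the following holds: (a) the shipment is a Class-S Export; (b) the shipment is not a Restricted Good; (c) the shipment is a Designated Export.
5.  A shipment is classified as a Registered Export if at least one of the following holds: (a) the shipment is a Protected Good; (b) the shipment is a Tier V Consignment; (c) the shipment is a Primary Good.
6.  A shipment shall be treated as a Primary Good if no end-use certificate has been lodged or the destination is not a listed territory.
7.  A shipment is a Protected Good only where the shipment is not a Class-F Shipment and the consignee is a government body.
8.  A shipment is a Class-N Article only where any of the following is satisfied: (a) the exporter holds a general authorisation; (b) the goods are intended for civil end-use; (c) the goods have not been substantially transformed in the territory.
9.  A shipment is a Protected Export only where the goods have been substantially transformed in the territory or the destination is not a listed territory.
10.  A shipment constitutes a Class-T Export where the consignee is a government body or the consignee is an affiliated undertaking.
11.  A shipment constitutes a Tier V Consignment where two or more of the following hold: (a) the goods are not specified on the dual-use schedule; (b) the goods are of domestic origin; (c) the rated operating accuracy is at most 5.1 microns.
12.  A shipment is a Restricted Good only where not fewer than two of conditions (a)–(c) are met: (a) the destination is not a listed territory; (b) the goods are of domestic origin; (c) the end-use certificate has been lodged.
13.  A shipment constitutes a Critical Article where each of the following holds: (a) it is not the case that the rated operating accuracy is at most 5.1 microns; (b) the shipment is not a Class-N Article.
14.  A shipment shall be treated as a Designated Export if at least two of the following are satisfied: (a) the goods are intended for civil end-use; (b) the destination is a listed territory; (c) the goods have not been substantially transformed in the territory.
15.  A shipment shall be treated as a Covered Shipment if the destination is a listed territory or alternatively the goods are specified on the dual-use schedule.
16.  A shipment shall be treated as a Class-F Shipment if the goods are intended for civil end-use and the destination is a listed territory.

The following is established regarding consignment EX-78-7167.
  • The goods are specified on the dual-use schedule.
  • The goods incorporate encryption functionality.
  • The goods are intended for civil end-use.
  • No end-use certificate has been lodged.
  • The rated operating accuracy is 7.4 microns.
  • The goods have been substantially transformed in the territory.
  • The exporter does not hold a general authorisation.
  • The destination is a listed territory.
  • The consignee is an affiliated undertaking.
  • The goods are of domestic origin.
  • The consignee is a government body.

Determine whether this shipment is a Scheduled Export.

Under paragraph 16: the goods are intended for civil end-use? yes; and the destination is a listed territory? yes. So the shipment is a Class-F Shipment.
Under paragraph 7: not a Class-F Shipment (paragraph 16)? no; and the consignee is a government body? yes. So the shipment is not a Protected Good.
Under paragraph 11: the goods are not specified on the dual-use schedule? no; the goods are of domestic origin? yes; rated operating accuracy: 7.4 microns ≤ 5.1 microns? no — 1 of 3 hold (need ≥2) → not satisfied.
Under paragraph 6: no end-use certificate has been lodged? yes; or the destination is not a listed territory? no. So the shipment is a Primary Good.
Under paragraph 5: Protected Good (paragraph 7)? no; or Tier V Consignment (paragraph 11)? no; or Primary Good (paragraph 6)? yes. So the shipment is a Registered Export.
Under paragraph 8: the exporter holds a general authorisation? no; or the goods are intended for civil end-use? yes; or the goods have not been substantially transformed in the territory? no. So the shipment is a Class-N Article.
Under paragraph 13: rated operating accuracy: 7.4 microns ≤ 5.1 microns? no, so negated condition yes; and not a Class-N Article (paragraph 8)? no. So the shipment is not a Critical Article.
Under paragraph 1: the consignee is an affiliated undertaking? yes; or the destination is a listed territory? yes. So the shipment is a Class-S Export.
Under paragraph 12: the destination is not a listed territory? no; the goods are of domestic origin? yes; the end-use certificate has been lodged? no — 1 of 3 hold (need ≥2) → not satisfied.
Under paragraph 14: the goods are intended for civil end-use? yes; the destination is a listed territory? yes; the goods have not been substantially transformed in the territory? no — 2 of 3 hold (need ≥2) → satisfied.
Under paragraph 4: Class-S Export (paragraph 1)? yes; and not a Restricted Good (paragraph 12)? yes; and Designated Export (paragraph 14)? yes. So the shipment is a Permitted Shipment.
Under paragraph 3: Registered Export (paragraph 5)? yes; and Critical Article (paragraph 13)? no; and not a Permitted Shipment (paragraph 4)? no. So the shipment is not a Scheduled Export.

No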